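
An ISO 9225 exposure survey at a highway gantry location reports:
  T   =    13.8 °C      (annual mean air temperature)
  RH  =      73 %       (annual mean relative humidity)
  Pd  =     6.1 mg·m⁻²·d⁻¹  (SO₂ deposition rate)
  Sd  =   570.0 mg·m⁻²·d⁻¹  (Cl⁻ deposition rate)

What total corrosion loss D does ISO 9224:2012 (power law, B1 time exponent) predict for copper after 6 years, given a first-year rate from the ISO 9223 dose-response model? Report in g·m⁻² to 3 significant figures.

copper: T>10 °C ⇒ hinge -0.080·(13.8−10) = -0.3040
  sulphur-dioxide contribution → 0.4645 μm/a
  chloride contribution → 1.548 μm/a
  ⇒ r_corr(copper) = 2.013 μm/a
Long-term exponent b (ISO 9224 Table 2, B1) = 0.667
  D(6) = 2.013 × 6^0.667 = 2.013 × 3.304 = 6.649 μm
  Mass loss = 6.649 μm × 8.96 g/cm³ = 59.58 g·m⁻²

D(6) = 59.6 g·m⁻²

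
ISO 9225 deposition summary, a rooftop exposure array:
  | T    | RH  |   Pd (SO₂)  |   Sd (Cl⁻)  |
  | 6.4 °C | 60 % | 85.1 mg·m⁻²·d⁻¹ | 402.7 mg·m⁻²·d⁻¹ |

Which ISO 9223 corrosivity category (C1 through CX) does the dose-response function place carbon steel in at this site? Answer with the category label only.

C4

carbon steel: T≤10 °C ⇒ hinge +0.150·(6.4−10) = -0.5400
  SO₂ term: 1.77·85.1^0.52·exp(0.02·60-0.5400) = 34.53
  Sd branch = 0.102·Sd^0.62·e^(0.033·RH+0.04·T) = 39.33 μm/a
  sum: 34.53 + 39.33 → r_corr = 73.86 μm/a
ISO 9223 Table 2 (carbon steel): 50 < 73.9 ≤ 80 μm/a ⇒ C4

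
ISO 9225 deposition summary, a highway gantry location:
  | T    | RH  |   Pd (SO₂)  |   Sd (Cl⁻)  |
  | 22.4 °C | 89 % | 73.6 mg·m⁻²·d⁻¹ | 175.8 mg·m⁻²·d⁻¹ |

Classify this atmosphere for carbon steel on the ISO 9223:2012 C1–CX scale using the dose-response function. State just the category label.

carbon steel: T>10 °C ⇒ hinge -0.054·(22.4−10) = -0.6696
  Pd branch = 1.77·Pd^0.52·e^(0.02·RH+f) = 50.23 μm/a
  Sd branch = 0.102·Sd^0.62·e^(0.033·RH+0.04·T) = 116.2 μm/a
  sum: 50.23 + 116.2 → r_corr = 166.4 μm/a
Category bounds: 80…200 μm/a bracket r_corr ⇒ C5

C5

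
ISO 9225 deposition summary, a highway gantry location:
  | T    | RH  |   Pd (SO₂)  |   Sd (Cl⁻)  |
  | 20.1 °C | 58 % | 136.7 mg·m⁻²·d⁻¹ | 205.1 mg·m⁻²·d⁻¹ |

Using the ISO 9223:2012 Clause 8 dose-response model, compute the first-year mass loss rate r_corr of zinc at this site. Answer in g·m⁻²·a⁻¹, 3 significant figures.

r_corr = 28.4 g·m⁻²·a⁻¹

zinc: temperature factor f = -0.071·(10.1) = -0.7171
  Pd branch = 0.0129·Pd^0.44·e^(0.046·RH+f) = 0.7899 μm/a
  Sd branch = 0.0175·Sd^0.57·e^(0.008·RH+0.085·T) = 3.194 μm/a
  sum: 0.7899 + 3.194 → r_corr = 3.984 μm/a
Convert to mass loss: 3.984 μm/a × 7.14 g/cm³ = 28.45 g·m⁻²·a⁻¹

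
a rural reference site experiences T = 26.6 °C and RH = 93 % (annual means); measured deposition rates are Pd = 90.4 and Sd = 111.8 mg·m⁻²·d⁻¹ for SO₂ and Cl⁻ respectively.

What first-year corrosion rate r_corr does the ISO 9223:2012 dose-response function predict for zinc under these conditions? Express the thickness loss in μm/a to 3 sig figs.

r_corr = 7.27 μm/a

zinc: temperature factor f = -0.071·(16.6) = -1.1786
  sulphur-dioxide contribution → 2.077 μm/a
  chloride contribution → 5.196 μm/a
  total first-year rate 7.273 μm/a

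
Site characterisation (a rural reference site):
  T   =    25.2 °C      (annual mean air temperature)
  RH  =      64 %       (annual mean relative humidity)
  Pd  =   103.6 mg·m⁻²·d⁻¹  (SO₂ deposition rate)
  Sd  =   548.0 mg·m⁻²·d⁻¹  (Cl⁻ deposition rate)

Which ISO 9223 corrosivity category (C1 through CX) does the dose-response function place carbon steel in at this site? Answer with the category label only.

C5

carbon steel: T>10 °C ⇒ hinge -0.054·(25.2−10) = -0.8208
  sulphur-dioxide contribution → 31.29 μm/a
  chloride contribution → 115.3 μm/a
  ⇒ r_corr(carbon steel) = 146.5 μm/a
Category bounds: 80…200 μm/a bracket r_corr ⇒ C5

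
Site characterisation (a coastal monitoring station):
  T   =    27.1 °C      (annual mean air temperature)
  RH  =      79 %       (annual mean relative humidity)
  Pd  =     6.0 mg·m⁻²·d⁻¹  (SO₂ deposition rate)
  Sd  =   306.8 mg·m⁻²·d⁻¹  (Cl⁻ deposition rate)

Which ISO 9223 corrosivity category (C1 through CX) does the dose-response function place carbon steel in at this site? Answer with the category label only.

carbon steel: f(T) = -0.054·(T−10) [T>10 °C] = -0.9234
  SO₂ term: 1.77·6.0^0.52·exp(0.02·79-0.9234) = 8.665
  Sd branch = 0.102·Sd^0.62·e^(0.033·RH+0.04·T) = 142.4 μm/a
  sum: 8.665 + 142.4 → r_corr = 151 μm/a
Category bounds: 80…200 μm/a bracket r_corr ⇒ C5

C5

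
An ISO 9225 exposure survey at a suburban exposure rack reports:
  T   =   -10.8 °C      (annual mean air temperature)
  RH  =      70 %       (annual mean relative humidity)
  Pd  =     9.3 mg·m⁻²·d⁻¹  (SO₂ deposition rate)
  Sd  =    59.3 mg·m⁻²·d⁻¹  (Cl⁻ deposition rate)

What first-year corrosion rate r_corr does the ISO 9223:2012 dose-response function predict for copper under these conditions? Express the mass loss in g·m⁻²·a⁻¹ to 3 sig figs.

copper: temperature factor f = +0.126·(-20.8) = -2.6208
  Pd branch = 0.0053·Pd^0.26·e^(0.059·RH+f) = 0.04281 μm/a
  Cl⁻ term: 0.01025·59.3^0.27·exp(0.036·70+0.049·-10.8) = 0.226
  sum: 0.04281 + 0.226 → r_corr = 0.2688 μm/a
Convert to mass loss: 0.2688 μm/a × 8.96 g/cm³ = 2.408 g·m⁻²·a⁻¹

r_corr = 2.41 g·m⁻²·a⁻¹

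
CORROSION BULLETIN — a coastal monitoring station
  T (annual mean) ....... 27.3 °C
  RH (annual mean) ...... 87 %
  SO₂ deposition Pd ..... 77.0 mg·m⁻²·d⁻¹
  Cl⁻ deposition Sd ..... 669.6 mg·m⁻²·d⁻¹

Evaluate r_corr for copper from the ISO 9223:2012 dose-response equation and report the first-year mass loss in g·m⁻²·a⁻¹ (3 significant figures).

copper: T>10 °C ⇒ hinge -0.080·(27.3−10) = -1.3840
  SO₂ term: 0.0053·77.0^0.26·exp(0.059·87-1.3840) = 0.6965
  Cl⁻ term: 0.01025·669.6^0.27·exp(0.036·87+0.049·27.3) = 5.186
  r_corr = 0.6965 + 5.186 = 5.883 μm/a
Convert to mass loss: 5.883 μm/a × 8.96 g/cm³ = 52.71 g·m⁻²·a⁻¹

r_corr = 52.7 g·m⁻²·a⁻¹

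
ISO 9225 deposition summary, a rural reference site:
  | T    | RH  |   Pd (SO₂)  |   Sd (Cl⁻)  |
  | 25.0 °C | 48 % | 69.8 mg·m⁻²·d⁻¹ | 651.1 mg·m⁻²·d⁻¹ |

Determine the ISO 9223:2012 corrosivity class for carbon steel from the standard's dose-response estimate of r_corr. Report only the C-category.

carbon steel: T>10 °C ⇒ hinge -0.054·(25.0−10) = -0.8100
  Pd branch = 1.77·Pd^0.52·e^(0.02·RH+f) = 18.7 μm/a
  Sd branch = 0.102·Sd^0.62·e^(0.033·RH+0.04·T) = 75.04 μm/a
  r_corr = 18.7 + 75.04 = 93.74 μm/a
ISO 9223 Table 2 (carbon steel): 80 < 93.7 ≤ 200 μm/a ⇒ C5

C5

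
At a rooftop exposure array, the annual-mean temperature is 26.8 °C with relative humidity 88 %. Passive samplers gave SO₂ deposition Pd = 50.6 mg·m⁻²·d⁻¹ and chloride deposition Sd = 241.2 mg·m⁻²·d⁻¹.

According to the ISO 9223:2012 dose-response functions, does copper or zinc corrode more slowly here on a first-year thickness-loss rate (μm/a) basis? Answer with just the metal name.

copper: temperature factor f = -0.080·(16.8) = -1.3440
  sulphur-dioxide contribution → 0.6895 μm/a
  chloride contribution → 3.982 μm/a
  ⇒ r_corr(copper) = 4.672 μm/a
zinc: f(T) = -0.071·(T−10) [T>10 °C] = -1.1928
  sulphur-dioxide contribution → 1.26 μm/a
  chloride contribution → 7.872 μm/a
  ⇒ r_corr(zinc) = 9.132 μm/a
Ordering by μm/a: zinc (9.13) > copper (4.67)

copper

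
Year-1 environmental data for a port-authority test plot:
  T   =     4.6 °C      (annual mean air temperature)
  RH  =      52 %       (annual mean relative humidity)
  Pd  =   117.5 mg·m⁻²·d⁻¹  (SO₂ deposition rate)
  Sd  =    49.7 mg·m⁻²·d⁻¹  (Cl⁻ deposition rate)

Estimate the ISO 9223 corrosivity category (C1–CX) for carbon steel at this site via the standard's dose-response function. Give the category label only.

carbon steel: T≤10 °C ⇒ hinge +0.150·(4.6−10) = -0.8100
  SO₂ term: 1.77·117.5^0.52·exp(0.02·52-0.8100) = 26.56
  Cl⁻ term: 0.102·49.7^0.62·exp(0.033·52+0.04·4.6) = 7.682
  sum: 26.56 + 7.682 → r_corr = 34.25 μm/a
ISO 9223 Table 2 (carbon steel): 25 < 34.2 ≤ 50 μm/a ⇒ C3

C3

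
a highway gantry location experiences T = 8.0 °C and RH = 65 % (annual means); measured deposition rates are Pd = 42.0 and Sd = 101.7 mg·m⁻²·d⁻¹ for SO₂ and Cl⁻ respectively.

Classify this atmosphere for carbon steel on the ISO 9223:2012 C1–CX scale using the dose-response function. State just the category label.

carbon steel: T≤10 °C ⇒ hinge +0.150·(8.0−10) = -0.3000
  Pd branch = 1.77·Pd^0.52·e^(0.02·RH+f) = 33.6 μm/a
  Sd branch = 0.102·Sd^0.62·e^(0.033·RH+0.04·T) = 21.07 μm/a
  r_corr = 33.6 + 21.07 = 54.67 μm/a
Category bounds: 50…80 μm/a bracket r_corr ⇒ C4

C4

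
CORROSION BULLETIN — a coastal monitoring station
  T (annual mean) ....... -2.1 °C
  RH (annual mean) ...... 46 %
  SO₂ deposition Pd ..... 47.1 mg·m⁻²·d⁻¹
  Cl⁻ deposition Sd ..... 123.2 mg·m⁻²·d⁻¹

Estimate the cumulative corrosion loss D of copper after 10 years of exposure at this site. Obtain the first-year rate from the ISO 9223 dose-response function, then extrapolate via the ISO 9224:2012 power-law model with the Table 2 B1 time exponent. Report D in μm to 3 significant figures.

D(10) = 1.05 μm

copper: temperature factor f = +0.126·(-12.1) = -1.5246
  sulphur-dioxide contribution → 0.0474 μm/a
  chloride contribution → 0.1777 μm/a
  ⇒ r_corr(copper) = 0.2251 μm/a
ISO 9224: D(t) = r_corr · t^b with b = 0.667 (copper, B1)
  D(10) = 0.2251 × 10^0.667 = 0.2251 × 4.645 = 1.046 μm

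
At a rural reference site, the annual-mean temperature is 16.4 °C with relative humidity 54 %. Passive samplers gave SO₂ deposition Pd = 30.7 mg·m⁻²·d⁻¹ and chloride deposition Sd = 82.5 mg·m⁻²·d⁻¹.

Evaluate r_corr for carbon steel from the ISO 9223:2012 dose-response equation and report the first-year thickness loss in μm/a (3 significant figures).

carbon steel: T>10 °C ⇒ hinge -0.054·(16.4−10) = -0.3456
  SO₂ term: 1.77·30.7^0.52·exp(0.02·54-0.3456) = 21.89
  Sd branch = 0.102·Sd^0.62·e^(0.033·RH+0.04·T) = 18.01 μm/a
  sum: 21.89 + 18.01 → r_corr = 39.9 μm/a

r_corr = 39.9 μm/a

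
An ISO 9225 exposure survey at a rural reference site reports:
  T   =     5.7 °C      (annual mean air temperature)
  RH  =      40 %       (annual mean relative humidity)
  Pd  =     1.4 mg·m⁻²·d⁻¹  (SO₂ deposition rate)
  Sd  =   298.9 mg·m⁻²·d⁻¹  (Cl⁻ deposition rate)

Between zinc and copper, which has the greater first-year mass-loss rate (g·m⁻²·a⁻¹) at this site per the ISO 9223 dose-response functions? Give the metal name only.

zinc

zinc: f(T) = +0.038·(T−10) [T≤10 °C] = -0.1634
  sulphur-dioxide contribution → 0.07999 μm/a
  chloride contribution → 1.008 μm/a
  total first-year rate 1.088 μm/a
  mass loss = 1.088 μm/a × 7.14 g/cm³ = 7.769 g·m⁻²·a⁻¹
copper: T≤10 °C ⇒ hinge +0.126·(5.7−10) = -0.5418
  sulphur-dioxide contribution → 0.03564 μm/a
  chloride contribution → 0.2666 μm/a
  ⇒ r_corr(copper) = 0.3022 μm/a
  mass loss = 0.3022 μm/a × 8.96 g/cm³ = 2.708 g·m⁻²·a⁻¹
Ordering by g·m⁻²·a⁻¹: zinc (7.77) > copper (2.71)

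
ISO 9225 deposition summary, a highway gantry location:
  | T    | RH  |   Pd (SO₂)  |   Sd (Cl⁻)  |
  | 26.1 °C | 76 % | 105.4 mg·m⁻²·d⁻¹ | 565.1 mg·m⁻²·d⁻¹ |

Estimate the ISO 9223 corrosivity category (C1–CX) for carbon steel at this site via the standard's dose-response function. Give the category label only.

carbon steel: T>10 °C ⇒ hinge -0.054·(26.1−10) = -0.8694
  SO₂ term: 1.77·105.4^0.52·exp(0.02·76-0.8694) = 38.23
  Sd branch = 0.102·Sd^0.62·e^(0.033·RH+0.04·T) = 180.9 μm/a
  sum: 38.23 + 180.9 → r_corr = 219.2 μm/a
219 μm/a falls in (200, 700] for carbon steel → category CX

CX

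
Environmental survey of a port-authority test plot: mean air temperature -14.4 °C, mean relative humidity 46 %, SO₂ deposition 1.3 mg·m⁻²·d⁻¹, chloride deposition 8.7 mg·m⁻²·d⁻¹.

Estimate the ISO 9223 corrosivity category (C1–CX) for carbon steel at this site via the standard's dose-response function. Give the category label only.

carbon steel: T≤10 °C ⇒ hinge +0.150·(-14.4−10) = -3.6600
  SO₂ term: 1.77·1.3^0.52·exp(0.02·46-3.6600) = 0.131
  Cl⁻ term: 0.102·8.7^0.62·exp(0.033·46+0.04·-14.4) = 1
  sum: 0.131 + 1 → r_corr = 1.131 μm/a
1.13 μm/a falls in (0, 1.3] for carbon steel → category C1

C1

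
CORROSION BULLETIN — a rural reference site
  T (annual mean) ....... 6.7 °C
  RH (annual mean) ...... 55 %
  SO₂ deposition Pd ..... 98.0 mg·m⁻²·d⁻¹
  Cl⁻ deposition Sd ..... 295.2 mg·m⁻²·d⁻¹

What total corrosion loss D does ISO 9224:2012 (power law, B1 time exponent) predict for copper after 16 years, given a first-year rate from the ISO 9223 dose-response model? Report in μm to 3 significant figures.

D(16) = 4.92 μm

copper: f(T) = +0.126·(T−10) [T≤10 °C] = -0.4158
  sulphur-dioxide contribution → 0.2956 μm/a
  chloride contribution → 0.4788 μm/a
  ⇒ r_corr(copper) = 0.7744 μm/a
Long-term exponent b (ISO 9224 Table 2, B1) = 0.667
  D(16) = 0.7744 × 16^0.667 = 0.7744 × 6.355 = 4.922 μm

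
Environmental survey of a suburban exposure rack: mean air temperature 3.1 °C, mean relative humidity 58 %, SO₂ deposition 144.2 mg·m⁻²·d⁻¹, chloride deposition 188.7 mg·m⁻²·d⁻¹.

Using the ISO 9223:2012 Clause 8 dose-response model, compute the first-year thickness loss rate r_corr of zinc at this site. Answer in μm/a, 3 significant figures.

r_corr = 1.99 μm/a

zinc: T≤10 °C ⇒ hinge +0.038·(3.1−10) = -0.2622
  SO₂ term: 0.0129·144.2^0.44·exp(0.046·58-0.2622) = 1.275
  Sd branch = 0.0175·Sd^0.57·e^(0.008·RH+0.085·T) = 0.7181 μm/a
  r_corr = 1.275 + 0.7181 = 1.993 μm/a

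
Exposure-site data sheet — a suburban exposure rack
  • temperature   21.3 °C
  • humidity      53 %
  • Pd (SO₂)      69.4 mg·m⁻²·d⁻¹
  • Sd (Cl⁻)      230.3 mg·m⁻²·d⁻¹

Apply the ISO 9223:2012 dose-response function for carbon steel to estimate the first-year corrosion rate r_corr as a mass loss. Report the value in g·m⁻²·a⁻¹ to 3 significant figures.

r_corr = 512 g·m⁻²·a⁻¹

carbon steel: temperature factor f = -0.054·(11.3) = -0.6102
  Pd branch = 1.77·Pd^0.52·e^(0.02·RH+f) = 25.17 μm/a
  Cl⁻ term: 0.102·230.3^0.62·exp(0.033·53+0.04·21.3) = 40.07
  r_corr = 25.17 + 40.07 = 65.24 μm/a
Convert to mass loss: 65.24 μm/a × 7.85 g/cm³ = 512.1 g·m⁻²·a⁻¹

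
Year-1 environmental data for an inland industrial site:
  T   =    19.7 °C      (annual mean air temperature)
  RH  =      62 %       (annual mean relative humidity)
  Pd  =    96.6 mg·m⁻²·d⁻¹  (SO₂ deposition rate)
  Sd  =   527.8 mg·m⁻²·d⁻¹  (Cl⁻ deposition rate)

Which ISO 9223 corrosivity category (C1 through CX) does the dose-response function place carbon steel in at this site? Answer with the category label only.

C5

carbon steel: temperature factor f = -0.054·(9.7) = -0.5238
  Pd branch = 1.77·Pd^0.52·e^(0.02·RH+f) = 39.01 μm/a
  Cl⁻ term: 0.102·527.8^0.62·exp(0.033·62+0.04·19.7) = 84.59
  r_corr = 39.01 + 84.59 = 123.6 μm/a
124 μm/a falls in (80, 200] for carbon steel → category C5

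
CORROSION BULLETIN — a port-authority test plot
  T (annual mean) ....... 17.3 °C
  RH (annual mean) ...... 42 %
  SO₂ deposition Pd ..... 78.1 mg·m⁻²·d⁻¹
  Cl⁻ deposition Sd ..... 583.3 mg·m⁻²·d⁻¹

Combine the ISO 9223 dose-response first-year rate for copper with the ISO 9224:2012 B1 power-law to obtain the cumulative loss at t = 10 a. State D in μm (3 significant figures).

D(10) = 3.32 μm

copper: temperature factor f = -0.080·(7.3) = -0.5840
  sulphur-dioxide contribution → 0.1094 μm/a
  chloride contribution → 0.6058 μm/a
  ⇒ r_corr(copper) = 0.7152 μm/a
ISO 9224: D(t) = r_corr · t^b with b = 0.667 (copper, B1)
  D(10) = 0.7152 × 10^0.667 = 0.7152 × 4.645 = 3.322 μm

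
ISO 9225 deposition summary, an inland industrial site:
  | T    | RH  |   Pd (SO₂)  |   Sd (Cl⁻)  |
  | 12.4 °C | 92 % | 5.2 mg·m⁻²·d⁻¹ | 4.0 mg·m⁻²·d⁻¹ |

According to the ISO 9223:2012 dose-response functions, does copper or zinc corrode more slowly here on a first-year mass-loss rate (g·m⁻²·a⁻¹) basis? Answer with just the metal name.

zinc

copper: f(T) = -0.080·(T−10) [T>10 °C] = -0.1920
  Pd branch = 0.0053·Pd^0.26·e^(0.059·RH+f) = 1.529 μm/a
  Sd branch = 0.01025·Sd^0.27·e^(0.036·RH+0.049·T) = 0.7508 μm/a
  sum: 1.529 + 0.7508 → r_corr = 2.28 μm/a
  mass loss = 2.28 μm/a × 8.96 g/cm³ = 20.43 g·m⁻²·a⁻¹
zinc: T>10 °C ⇒ hinge -0.071·(12.4−10) = -0.1704
  Pd branch = 0.0129·Pd^0.44·e^(0.046·RH+f) = 1.547 μm/a
  Cl⁻ term: 0.0175·4.0^0.57·exp(0.008·92+0.085·12.4) = 0.231
  r_corr = 1.547 + 0.231 = 1.778 μm/a
  mass loss = 1.778 μm/a × 7.14 g/cm³ = 12.7 g·m⁻²·a⁻¹
Ordering by g·m⁻²·a⁻¹: copper (20.4) > zinc (12.7)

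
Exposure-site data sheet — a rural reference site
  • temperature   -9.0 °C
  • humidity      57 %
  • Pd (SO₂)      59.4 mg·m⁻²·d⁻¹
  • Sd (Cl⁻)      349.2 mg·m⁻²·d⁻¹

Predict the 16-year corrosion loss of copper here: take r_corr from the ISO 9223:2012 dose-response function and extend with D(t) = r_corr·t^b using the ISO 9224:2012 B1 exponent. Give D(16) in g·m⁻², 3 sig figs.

copper: f(T) = +0.126·(T−10) [T≤10 °C] = -2.3940
  Pd branch = 0.0053·Pd^0.26·e^(0.059·RH+f) = 0.04039 μm/a
  Sd branch = 0.01025·Sd^0.27·e^(0.036·RH+0.049·T) = 0.2495 μm/a
  r_corr = 0.04039 + 0.2495 = 0.2899 μm/a
Power-law: D(16) = r_corr · 16^0.667
  D(16) = 0.2899 × 16^0.667 = 0.2899 × 6.355 = 1.842 μm
  Mass loss = 1.842 μm × 8.96 g/cm³ = 16.51 g·m⁻²

D(16) = 16.5 g·m⁻²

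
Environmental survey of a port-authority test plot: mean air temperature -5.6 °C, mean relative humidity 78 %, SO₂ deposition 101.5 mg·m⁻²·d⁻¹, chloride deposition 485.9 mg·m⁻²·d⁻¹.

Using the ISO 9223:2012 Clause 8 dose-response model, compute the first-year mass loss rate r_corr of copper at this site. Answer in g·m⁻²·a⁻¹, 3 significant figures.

copper: f(T) = +0.126·(T−10) [T≤10 °C] = -1.9656
  sulphur-dioxide contribution → 0.246 μm/a
  chloride contribution → 0.6862 μm/a
  ⇒ r_corr(copper) = 0.9321 μm/a
Convert to mass loss: 0.9321 μm/a × 8.96 g/cm³ = 8.352 g·m⁻²·a⁻¹

r_corr = 8.35 g·m⁻²·a⁻¹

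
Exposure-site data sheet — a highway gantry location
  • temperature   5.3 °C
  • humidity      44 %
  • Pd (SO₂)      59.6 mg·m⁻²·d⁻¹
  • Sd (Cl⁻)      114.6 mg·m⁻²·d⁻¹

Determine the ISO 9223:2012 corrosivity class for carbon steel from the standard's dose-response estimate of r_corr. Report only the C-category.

carbon steel: temperature factor f = +0.150·(-4.7) = -0.7050
  sulphur-dioxide contribution → 17.66 μm/a
  chloride contribution → 10.18 μm/a
  total first-year rate 27.85 μm/a
Category bounds: 25…50 μm/a bracket r_corr ⇒ C3

C3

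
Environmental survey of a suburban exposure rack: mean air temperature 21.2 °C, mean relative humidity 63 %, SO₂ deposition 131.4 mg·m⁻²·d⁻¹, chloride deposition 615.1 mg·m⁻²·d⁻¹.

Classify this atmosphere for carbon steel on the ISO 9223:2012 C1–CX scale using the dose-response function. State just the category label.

carbon steel: T>10 °C ⇒ hinge -0.054·(21.2−10) = -0.6048
  sulphur-dioxide contribution → 43.07 μm/a
  chloride contribution → 102.1 μm/a
  ⇒ r_corr(carbon steel) = 145.1 μm/a
ISO 9223 Table 2 (carbon steel): 80 < 145 ≤ 200 μm/a ⇒ C5

C5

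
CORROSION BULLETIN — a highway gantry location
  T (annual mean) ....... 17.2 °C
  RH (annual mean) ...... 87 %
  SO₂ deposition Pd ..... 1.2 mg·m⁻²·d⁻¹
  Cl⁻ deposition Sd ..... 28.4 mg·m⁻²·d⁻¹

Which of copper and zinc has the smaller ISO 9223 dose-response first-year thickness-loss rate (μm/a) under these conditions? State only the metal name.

zinc

copper: T>10 °C ⇒ hinge -0.080·(17.2−10) = -0.5760
  sulphur-dioxide contribution → 0.5296 μm/a
  chloride contribution → 1.347 μm/a
  total first-year rate 1.877 μm/a
zinc: temperature factor f = -0.071·(7.2) = -0.5112
  sulphur-dioxide contribution → 0.4586 μm/a
  chloride contribution → 1.02 μm/a
  total first-year rate 1.479 μm/a
Ordering by μm/a: copper (1.88) > zinc (1.48)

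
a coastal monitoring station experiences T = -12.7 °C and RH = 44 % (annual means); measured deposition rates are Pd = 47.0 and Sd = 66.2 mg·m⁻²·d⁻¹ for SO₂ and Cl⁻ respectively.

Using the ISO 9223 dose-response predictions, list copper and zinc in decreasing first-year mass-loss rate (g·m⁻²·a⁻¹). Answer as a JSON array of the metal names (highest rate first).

["zinc", "copper"]

copper: temperature factor f = +0.126·(-22.7) = -2.8602
  SO₂ term: 0.0053·47.0^0.26·exp(0.059·44-2.8602) = 0.01107
  Sd branch = 0.01025·Sd^0.27·e^(0.036·RH+0.049·T) = 0.08318 μm/a
  sum: 0.01107 + 0.08318 → r_corr = 0.09425 μm/a
  mass loss = 0.09425 μm/a × 8.96 g/cm³ = 0.8445 g·m⁻²·a⁻¹
zinc: T≤10 °C ⇒ hinge +0.038·(-12.7−10) = -0.8626
  Pd branch = 0.0129·Pd^0.44·e^(0.046·RH+f) = 0.2242 μm/a
  Sd branch = 0.0175·Sd^0.57·e^(0.008·RH+0.085·T) = 0.09225 μm/a
  r_corr = 0.2242 + 0.09225 = 0.3165 μm/a
  mass loss = 0.3165 μm/a × 7.14 g/cm³ = 2.26 g·m⁻²·a⁻¹
Ordering by g·m⁻²·a⁻¹: zinc (2.26) > copper (0.845)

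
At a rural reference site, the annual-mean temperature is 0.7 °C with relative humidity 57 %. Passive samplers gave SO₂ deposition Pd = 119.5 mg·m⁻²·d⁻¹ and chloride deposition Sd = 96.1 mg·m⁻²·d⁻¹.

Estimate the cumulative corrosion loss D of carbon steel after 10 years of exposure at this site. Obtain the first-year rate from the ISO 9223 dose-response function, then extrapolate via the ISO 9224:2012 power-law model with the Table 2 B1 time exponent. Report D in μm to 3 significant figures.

D(10) = 93.9 μm

carbon steel: f(T) = +0.150·(T−10) [T≤10 °C] = -1.3950
  sulphur-dioxide contribution → 16.5 μm/a
  chloride contribution → 11.67 μm/a
  ⇒ r_corr(carbon steel) = 28.17 μm/a
ISO 9224: D(t) = r_corr · t^b with b = 0.523 (carbon steel, B1)
  D(10) = 28.17 × 10^0.523 = 28.17 × 3.334 = 93.91 μm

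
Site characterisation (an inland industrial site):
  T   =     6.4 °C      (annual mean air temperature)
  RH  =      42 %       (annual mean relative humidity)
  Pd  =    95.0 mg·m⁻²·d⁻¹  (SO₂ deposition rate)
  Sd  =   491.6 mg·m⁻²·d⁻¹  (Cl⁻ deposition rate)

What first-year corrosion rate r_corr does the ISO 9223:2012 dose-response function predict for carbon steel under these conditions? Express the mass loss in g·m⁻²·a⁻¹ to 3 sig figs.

r_corr = 393 g·m⁻²·a⁻¹

carbon steel: temperature factor f = +0.150·(-3.6) = -0.5400
  SO₂ term: 1.77·95.0^0.52·exp(0.02·42-0.5400) = 25.51
  Sd branch = 0.102·Sd^0.62·e^(0.033·RH+0.04·T) = 24.58 μm/a
  r_corr = 25.51 + 24.58 = 50.08 μm/a
Convert to mass loss: 50.08 μm/a × 7.85 g/cm³ = 393.2 g·m⁻²·a⁻¹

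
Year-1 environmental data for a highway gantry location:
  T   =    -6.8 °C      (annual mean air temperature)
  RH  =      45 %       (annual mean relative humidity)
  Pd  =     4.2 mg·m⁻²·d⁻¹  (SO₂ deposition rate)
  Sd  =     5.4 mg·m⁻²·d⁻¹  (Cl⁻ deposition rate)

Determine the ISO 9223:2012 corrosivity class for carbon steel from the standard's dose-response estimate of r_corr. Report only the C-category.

carbon steel: f(T) = +0.150·(T−10) [T≤10 °C] = -2.5200
  sulphur-dioxide contribution → 0.7388 μm/a
  chloride contribution → 0.9761 μm/a
  total first-year rate 1.715 μm/a
Category bounds: 1.3…25 μm/a bracket r_corr ⇒ C2

C2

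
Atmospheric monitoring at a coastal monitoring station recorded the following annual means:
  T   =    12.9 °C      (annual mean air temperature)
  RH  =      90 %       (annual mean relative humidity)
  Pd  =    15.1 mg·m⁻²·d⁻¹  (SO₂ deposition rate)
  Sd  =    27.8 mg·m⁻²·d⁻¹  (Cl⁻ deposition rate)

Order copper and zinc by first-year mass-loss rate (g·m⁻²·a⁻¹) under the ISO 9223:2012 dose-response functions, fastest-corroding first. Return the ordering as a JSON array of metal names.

["copper", "zinc"]

copper: f(T) = -0.080·(T−10) [T>10 °C] = -0.2320
  SO₂ term: 0.0053·15.1^0.26·exp(0.059·90-0.2320) = 1.722
  Sd branch = 0.01025·Sd^0.27·e^(0.036·RH+0.049·T) = 1.209 μm/a
  sum: 1.722 + 1.209 → r_corr = 2.931 μm/a
  mass loss = 2.931 μm/a × 8.96 g/cm³ = 26.26 g·m⁻²·a⁻¹
zinc: f(T) = -0.071·(T−10) [T>10 °C] = -0.2059
  Pd branch = 0.0129·Pd^0.44·e^(0.046·RH+f) = 2.177 μm/a
  Cl⁻ term: 0.0175·27.8^0.57·exp(0.008·90+0.085·12.9) = 0.7162
  r_corr = 2.177 + 0.7162 = 2.893 μm/a
  mass loss = 2.893 μm/a × 7.14 g/cm³ = 20.66 g·m⁻²·a⁻¹
Ordering by g·m⁻²·a⁻¹: copper (26.3) > zinc (20.7)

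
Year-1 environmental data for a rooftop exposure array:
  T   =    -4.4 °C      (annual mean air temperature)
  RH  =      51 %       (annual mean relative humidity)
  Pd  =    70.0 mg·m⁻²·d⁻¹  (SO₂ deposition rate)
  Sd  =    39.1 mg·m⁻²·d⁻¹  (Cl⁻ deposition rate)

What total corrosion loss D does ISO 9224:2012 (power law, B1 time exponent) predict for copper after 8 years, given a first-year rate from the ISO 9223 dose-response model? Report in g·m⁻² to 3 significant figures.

copper: T≤10 °C ⇒ hinge +0.126·(-4.4−10) = -1.8144
  Pd branch = 0.0053·Pd^0.26·e^(0.059·RH+f) = 0.05282 μm/a
  Cl⁻ term: 0.01025·39.1^0.27·exp(0.036·51+0.049·-4.4) = 0.1394
  sum: 0.05282 + 0.1394 → r_corr = 0.1922 μm/a
ISO 9224: D(t) = r_corr · t^b with b = 0.667 (copper, B1)
  D(8) = 0.1922 × 8^0.667 = 0.1922 × 4.003 = 0.7695 μm
  Mass loss = 0.7695 μm × 8.96 g/cm³ = 6.895 g·m⁻²

D(8) = 6.89 g·m⁻²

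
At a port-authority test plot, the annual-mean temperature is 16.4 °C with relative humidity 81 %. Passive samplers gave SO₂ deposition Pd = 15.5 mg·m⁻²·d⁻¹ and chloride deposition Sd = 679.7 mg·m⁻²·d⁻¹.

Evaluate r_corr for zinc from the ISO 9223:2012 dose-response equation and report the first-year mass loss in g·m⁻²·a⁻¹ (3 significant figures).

zinc: temperature factor f = -0.071·(6.4) = -0.4544
  Pd branch = 0.0129·Pd^0.44·e^(0.046·RH+f) = 1.135 μm/a
  Cl⁻ term: 0.0175·679.7^0.57·exp(0.008·81+0.085·16.4) = 5.55
  r_corr = 1.135 + 5.55 = 6.685 μm/a
Convert to mass loss: 6.685 μm/a × 7.14 g/cm³ = 47.73 g·m⁻²·a⁻¹

r_corr = 47.7 g·m⁻²·a⁻¹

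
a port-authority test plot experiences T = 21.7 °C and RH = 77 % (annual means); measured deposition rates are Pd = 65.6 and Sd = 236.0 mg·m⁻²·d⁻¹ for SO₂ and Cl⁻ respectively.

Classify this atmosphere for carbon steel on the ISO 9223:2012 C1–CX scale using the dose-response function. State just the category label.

C5

carbon steel: T>10 °C ⇒ hinge -0.054·(21.7−10) = -0.6318
  sulphur-dioxide contribution → 38.65 μm/a
  chloride contribution → 91.27 μm/a
  ⇒ r_corr(carbon steel) = 129.9 μm/a
Category bounds: 80…200 μm/a bracket r_corr ⇒ C5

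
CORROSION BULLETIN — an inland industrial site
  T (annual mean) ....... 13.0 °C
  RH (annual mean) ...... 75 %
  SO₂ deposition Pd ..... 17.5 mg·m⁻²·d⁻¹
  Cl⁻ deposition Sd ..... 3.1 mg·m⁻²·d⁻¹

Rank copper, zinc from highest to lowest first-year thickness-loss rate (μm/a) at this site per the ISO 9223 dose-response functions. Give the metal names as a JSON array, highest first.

copper: f(T) = -0.080·(T−10) [T>10 °C] = -0.2400
  Pd branch = 0.0053·Pd^0.26·e^(0.059·RH+f) = 0.7328 μm/a
  Cl⁻ term: 0.01025·3.1^0.27·exp(0.036·75+0.049·13.0) = 0.3914
  sum: 0.7328 + 0.3914 → r_corr = 1.124 μm/a
zinc: f(T) = -0.071·(T−10) [T>10 °C] = -0.2130
  SO₂ term: 0.0129·17.5^0.44·exp(0.046·75-0.2130) = 1.157
  Cl⁻ term: 0.0175·3.1^0.57·exp(0.008·75+0.085·13.0) = 0.1835
  r_corr = 1.157 + 0.1835 = 1.34 μm/a
Ordering by μm/a: zinc (1.34) > copper (1.12)

["zinc", "copper"]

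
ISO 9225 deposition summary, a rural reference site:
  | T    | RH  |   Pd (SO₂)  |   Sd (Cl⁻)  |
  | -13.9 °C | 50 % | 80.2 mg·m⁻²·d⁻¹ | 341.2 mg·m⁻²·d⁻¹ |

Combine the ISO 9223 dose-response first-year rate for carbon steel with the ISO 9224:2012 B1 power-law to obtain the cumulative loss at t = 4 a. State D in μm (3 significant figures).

carbon steel: T≤10 °C ⇒ hinge +0.150·(-13.9−10) = -3.5850
  SO₂ term: 1.77·80.2^0.52·exp(0.02·50-3.5850) = 1.305
  Cl⁻ term: 0.102·341.2^0.62·exp(0.033·50+0.04·-13.9) = 11.33
  sum: 1.305 + 11.33 → r_corr = 12.63 μm/a
ISO 9224: D(t) = r_corr · t^b with b = 0.523 (carbon steel, B1)
  D(4) = 12.63 × 4^0.523 = 12.63 × 2.065 = 26.09 μm

D(4) = 26.1 μm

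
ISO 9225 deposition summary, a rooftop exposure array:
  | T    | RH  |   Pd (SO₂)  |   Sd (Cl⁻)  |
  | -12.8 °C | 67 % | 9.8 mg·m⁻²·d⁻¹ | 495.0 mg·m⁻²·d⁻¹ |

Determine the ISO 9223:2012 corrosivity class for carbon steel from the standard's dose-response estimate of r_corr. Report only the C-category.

C3

carbon steel: f(T) = +0.150·(T−10) [T≤10 °C] = -3.4200
  SO₂ term: 1.77·9.8^0.52·exp(0.02·67-3.4200) = 0.7246
  Cl⁻ term: 0.102·495.0^0.62·exp(0.033·67+0.04·-12.8) = 26.13
  r_corr = 0.7246 + 26.13 = 26.85 μm/a
26.9 μm/a falls in (25, 50] for carbon steel → category C3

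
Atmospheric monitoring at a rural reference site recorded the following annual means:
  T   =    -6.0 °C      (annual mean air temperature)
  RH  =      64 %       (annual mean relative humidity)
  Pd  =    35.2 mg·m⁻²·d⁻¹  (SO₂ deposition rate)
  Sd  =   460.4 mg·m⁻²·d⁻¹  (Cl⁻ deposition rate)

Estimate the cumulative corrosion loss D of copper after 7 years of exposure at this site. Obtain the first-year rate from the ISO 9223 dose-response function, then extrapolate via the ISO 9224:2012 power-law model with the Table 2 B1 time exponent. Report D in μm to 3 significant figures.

D(7) = 1.75 μm

copper: f(T) = +0.126·(T−10) [T≤10 °C] = -2.0160
  SO₂ term: 0.0053·35.2^0.26·exp(0.059·64-2.0160) = 0.07776
  Cl⁻ term: 0.01025·460.4^0.27·exp(0.036·64+0.049·-6.0) = 0.4006
  r_corr = 0.07776 + 0.4006 = 0.4783 μm/a
Long-term exponent b (ISO 9224 Table 2, B1) = 0.667
  D(7) = 0.4783 × 7^0.667 = 0.4783 × 3.662 = 1.752 μm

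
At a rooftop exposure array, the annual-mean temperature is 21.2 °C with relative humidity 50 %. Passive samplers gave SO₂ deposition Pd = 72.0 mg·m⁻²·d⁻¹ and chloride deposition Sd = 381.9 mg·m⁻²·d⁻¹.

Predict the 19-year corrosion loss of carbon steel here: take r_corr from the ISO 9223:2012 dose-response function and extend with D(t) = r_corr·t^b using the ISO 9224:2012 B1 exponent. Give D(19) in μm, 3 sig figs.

D(19) = 344 μm

carbon steel: temperature factor f = -0.054·(11.2) = -0.6048
  sulphur-dioxide contribution → 24.29 μm/a
  chloride contribution → 49.46 μm/a
  total first-year rate 73.75 μm/a
ISO 9224: D(t) = r_corr · t^b with b = 0.523 (carbon steel, B1)
  D(19) = 73.75 × 19^0.523 = 73.75 × 4.664 = 344 μm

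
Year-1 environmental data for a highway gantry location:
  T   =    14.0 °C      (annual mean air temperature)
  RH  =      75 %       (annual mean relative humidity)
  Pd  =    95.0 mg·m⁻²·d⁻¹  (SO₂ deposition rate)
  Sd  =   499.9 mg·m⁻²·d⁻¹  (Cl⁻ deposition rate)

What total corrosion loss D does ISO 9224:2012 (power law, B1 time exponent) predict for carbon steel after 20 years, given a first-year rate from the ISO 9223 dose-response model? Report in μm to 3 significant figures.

D(20) = 806 μm

carbon steel: temperature factor f = -0.054·(4.0) = -0.2160
  Pd branch = 1.77·Pd^0.52·e^(0.02·RH+f) = 68.24 μm/a
  Cl⁻ term: 0.102·499.9^0.62·exp(0.033·75+0.04·14.0) = 100
  sum: 68.24 + 100 → r_corr = 168.2 μm/a
Long-term exponent b (ISO 9224 Table 2, B1) = 0.523
  D(20) = 168.2 × 20^0.523 = 168.2 × 4.791 = 806 μm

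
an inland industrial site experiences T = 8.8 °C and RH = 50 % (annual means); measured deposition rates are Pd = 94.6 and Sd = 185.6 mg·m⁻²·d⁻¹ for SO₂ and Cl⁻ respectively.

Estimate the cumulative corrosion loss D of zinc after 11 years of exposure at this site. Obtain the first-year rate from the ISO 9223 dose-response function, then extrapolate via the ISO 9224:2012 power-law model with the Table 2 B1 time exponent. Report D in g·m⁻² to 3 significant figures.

zinc: temperature factor f = +0.038·(-1.2) = -0.0456
  SO₂ term: 0.0129·94.6^0.44·exp(0.046·50-0.0456) = 0.91
  Sd branch = 0.0175·Sd^0.57·e^(0.008·RH+0.085·T) = 1.083 μm/a
  sum: 0.91 + 1.083 → r_corr = 1.993 μm/a
Power-law: D(11) = r_corr · 11^0.813
  D(11) = 1.993 × 11^0.813 = 1.993 × 7.025 = 14 μm
  Mass loss = 14 μm × 7.14 g/cm³ = 99.98 g·m⁻²

D(11) = 100 g·m⁻²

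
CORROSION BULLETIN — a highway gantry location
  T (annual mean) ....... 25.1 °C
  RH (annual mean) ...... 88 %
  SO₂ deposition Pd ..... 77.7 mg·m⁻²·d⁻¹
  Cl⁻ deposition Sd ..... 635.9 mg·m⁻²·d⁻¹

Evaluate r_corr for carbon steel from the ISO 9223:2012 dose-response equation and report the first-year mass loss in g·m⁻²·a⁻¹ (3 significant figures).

r_corr = 2.53e+03 g·m⁻²·a⁻¹

carbon steel: T>10 °C ⇒ hinge -0.054·(25.1−10) = -0.8154
  Pd branch = 1.77·Pd^0.52·e^(0.02·RH+f) = 43.78 μm/a
  Cl⁻ term: 0.102·635.9^0.62·exp(0.033·88+0.04·25.1) = 277.9
  r_corr = 43.78 + 277.9 = 321.7 μm/a
Convert to mass loss: 321.7 μm/a × 7.85 g/cm³ = 2525 g·m⁻²·a⁻¹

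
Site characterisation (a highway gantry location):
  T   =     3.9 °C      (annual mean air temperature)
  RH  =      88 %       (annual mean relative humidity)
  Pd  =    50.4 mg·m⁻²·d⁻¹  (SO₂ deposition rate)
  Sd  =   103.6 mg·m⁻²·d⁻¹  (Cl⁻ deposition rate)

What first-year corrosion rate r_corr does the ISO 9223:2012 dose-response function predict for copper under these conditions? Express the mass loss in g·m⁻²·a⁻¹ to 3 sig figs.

copper: temperature factor f = +0.126·(-6.1) = -0.7686
  SO₂ term: 0.0053·50.4^0.26·exp(0.059·88-0.7686) = 1.225
  Cl⁻ term: 0.01025·103.6^0.27·exp(0.036·88+0.049·3.9) = 1.032
  sum: 1.225 + 1.032 → r_corr = 2.257 μm/a
Convert to mass loss: 2.257 μm/a × 8.96 g/cm³ = 20.22 g·m⁻²·a⁻¹

r_corr = 20.2 g·m⁻²·a⁻¹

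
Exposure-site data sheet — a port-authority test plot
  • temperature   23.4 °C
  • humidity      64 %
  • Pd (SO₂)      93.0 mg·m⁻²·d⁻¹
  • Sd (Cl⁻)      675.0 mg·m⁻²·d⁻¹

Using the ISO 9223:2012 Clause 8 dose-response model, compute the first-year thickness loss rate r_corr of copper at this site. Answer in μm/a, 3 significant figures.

copper: temperature factor f = -0.080·(13.4) = -1.0720
  SO₂ term: 0.0053·93.0^0.26·exp(0.059·64-1.0720) = 0.2573
  Cl⁻ term: 0.01025·675.0^0.27·exp(0.036·64+0.049·23.4) = 1.876
  sum: 0.2573 + 1.876 → r_corr = 2.133 μm/a

r_corr = 2.13 μm/a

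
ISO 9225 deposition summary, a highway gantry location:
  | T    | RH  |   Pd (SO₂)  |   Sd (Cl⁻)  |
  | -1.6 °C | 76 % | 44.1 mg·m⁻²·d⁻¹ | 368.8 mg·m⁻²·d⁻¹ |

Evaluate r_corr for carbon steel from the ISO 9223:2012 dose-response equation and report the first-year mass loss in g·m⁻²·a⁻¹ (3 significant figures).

r_corr = 440 g·m⁻²·a⁻¹

carbon steel: f(T) = +0.150·(T−10) [T≤10 °C] = -1.7400
  sulphur-dioxide contribution → 10.18 μm/a
  chloride contribution → 45.86 μm/a
  ⇒ r_corr(carbon steel) = 56.03 μm/a
Convert to mass loss: 56.03 μm/a × 7.85 g/cm³ = 439.9 g·m⁻²·a⁻¹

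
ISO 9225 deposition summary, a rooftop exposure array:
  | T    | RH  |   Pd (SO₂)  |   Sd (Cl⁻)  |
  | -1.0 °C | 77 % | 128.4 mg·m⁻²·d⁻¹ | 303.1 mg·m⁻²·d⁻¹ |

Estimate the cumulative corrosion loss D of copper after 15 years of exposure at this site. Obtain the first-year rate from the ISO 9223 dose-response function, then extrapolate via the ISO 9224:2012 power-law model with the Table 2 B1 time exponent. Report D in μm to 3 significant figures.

copper: f(T) = +0.126·(T−10) [T≤10 °C] = -1.3860
  sulphur-dioxide contribution → 0.4401 μm/a
  chloride contribution → 0.73 μm/a
  ⇒ r_corr(copper) = 1.17 μm/a
Power-law: D(15) = r_corr · 15^0.667
  D(15) = 1.17 × 15^0.667 = 1.17 × 6.088 = 7.123 μm

D(15) = 7.12 μm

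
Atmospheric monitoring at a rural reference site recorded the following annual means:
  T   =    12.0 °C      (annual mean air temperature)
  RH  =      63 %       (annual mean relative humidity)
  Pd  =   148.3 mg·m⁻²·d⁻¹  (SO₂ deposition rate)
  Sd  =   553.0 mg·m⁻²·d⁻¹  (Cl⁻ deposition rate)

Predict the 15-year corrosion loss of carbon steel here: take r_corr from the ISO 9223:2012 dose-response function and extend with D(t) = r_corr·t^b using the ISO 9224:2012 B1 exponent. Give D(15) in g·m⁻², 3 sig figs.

carbon steel: temperature factor f = -0.054·(2.0) = -0.1080
  Pd branch = 1.77·Pd^0.52·e^(0.02·RH+f) = 75.38 μm/a
  Cl⁻ term: 0.102·553.0^0.62·exp(0.033·63+0.04·12.0) = 66.14
  r_corr = 75.38 + 66.14 = 141.5 μm/a
Long-term exponent b (ISO 9224 Table 2, B1) = 0.523
  D(15) = 141.5 × 15^0.523 = 141.5 × 4.122 = 583.3 μm
  Mass loss = 583.3 μm × 7.85 g/cm³ = 4579 g·m⁻²

D(15) = 4.58e+03 g·m⁻²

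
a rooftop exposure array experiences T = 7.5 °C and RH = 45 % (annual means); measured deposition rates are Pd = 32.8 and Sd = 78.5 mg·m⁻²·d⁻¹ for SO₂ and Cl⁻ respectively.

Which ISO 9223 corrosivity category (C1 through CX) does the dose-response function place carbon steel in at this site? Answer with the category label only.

C3

carbon steel: T≤10 °C ⇒ hinge +0.150·(7.5−10) = -0.3750
  Pd branch = 1.77·Pd^0.52·e^(0.02·RH+f) = 18.38 μm/a
  Cl⁻ term: 0.102·78.5^0.62·exp(0.033·45+0.04·7.5) = 9.091
  r_corr = 18.38 + 9.091 = 27.47 μm/a
27.5 μm/a falls in (25, 50] for carbon steel → category C3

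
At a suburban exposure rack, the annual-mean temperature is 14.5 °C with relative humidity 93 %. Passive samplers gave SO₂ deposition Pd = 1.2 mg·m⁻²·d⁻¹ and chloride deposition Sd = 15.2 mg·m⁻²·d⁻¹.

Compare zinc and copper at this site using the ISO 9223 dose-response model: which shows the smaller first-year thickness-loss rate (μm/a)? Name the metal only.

zinc

zinc: T>10 °C ⇒ hinge -0.071·(14.5−10) = -0.3195
  SO₂ term: 0.0129·1.2^0.44·exp(0.046·93-0.3195) = 0.7321
  Cl⁻ term: 0.0175·15.2^0.57·exp(0.008·93+0.085·14.5) = 0.5958
  sum: 0.7321 + 0.5958 → r_corr = 1.328 μm/a
copper: T>10 °C ⇒ hinge -0.080·(14.5−10) = -0.3600
  Pd branch = 0.0053·Pd^0.26·e^(0.059·RH+f) = 0.9365 μm/a
  Sd branch = 0.01025·Sd^0.27·e^(0.036·RH+0.049·T) = 1.237 μm/a
  r_corr = 0.9365 + 1.237 = 2.174 μm/a
Ordering by μm/a: copper (2.17) > zinc (1.33)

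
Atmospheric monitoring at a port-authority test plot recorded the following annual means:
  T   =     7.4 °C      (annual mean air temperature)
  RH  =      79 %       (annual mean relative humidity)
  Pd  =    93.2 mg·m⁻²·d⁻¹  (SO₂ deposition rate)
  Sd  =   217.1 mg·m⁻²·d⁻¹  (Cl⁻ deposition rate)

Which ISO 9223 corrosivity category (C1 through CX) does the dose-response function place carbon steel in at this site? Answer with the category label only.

carbon steel: T≤10 °C ⇒ hinge +0.150·(7.4−10) = -0.3900
  sulphur-dioxide contribution → 61.5 μm/a
  chloride contribution → 52.25 μm/a
  total first-year rate 113.8 μm/a
Category bounds: 80…200 μm/a bracket r_corr ⇒ C5

C5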